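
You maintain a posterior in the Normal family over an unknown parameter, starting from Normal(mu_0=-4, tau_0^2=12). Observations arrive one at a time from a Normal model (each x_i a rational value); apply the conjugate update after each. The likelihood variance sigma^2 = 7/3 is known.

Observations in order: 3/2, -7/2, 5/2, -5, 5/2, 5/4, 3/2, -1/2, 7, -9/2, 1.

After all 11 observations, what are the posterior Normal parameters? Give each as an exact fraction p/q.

mu_0=107/403, tau_0^2=84/403

obs 1: x=3/2 → posterior Normal(26/43, 84/43)
obs 2: x=-7/2 → posterior Normal(-100/79, 84/79)
obs 3: x=5/2 → posterior Normal(-2/23, 84/115)
obs 4: x=-5 → posterior Normal(-190/151, 84/151)
obs 5: x=5/2 → posterior Normal(-100/187, 84/187)
obs 6: x=5/4 → posterior Normal(-55/223, 84/223)
obs 7: x=3/2 → posterior Normal(-1/259, 12/37)
obs 8: x=-1/2 → posterior Normal(-19/295, 84/295)
obs 9: x=7 → posterior Normal(233/331, 84/331)
obs 10: x=-9/2 → posterior Normal(71/367, 84/367)
obs 11: x=1 → posterior Normal(107/403, 84/403)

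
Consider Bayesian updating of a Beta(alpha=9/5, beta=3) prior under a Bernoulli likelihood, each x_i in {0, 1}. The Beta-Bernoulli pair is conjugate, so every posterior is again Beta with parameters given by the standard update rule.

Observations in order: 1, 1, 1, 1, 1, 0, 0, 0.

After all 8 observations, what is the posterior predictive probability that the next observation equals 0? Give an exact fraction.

obs 1: x=1 → posterior Beta(14/5, 3)
obs 2: x=1 → posterior Beta(19/5, 3)
obs 3: x=1 → posterior Beta(24/5, 3)
obs 4: x=1 → posterior Beta(29/5, 3)
obs 5: x=1 → posterior Beta(34/5, 3)
obs 6: x=0 → posterior Beta(34/5, 4)
obs 7: x=0 → posterior Beta(34/5, 5)
obs 8: x=0 → posterior Beta(34/5, 6)

15/32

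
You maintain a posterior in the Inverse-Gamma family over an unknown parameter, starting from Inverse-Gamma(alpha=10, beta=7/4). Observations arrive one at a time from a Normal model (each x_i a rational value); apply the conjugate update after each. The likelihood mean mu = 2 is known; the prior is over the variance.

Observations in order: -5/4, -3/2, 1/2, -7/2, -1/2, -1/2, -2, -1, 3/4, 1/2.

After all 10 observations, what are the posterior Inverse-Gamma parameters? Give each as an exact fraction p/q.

alpha=15, beta=801/16

obs 1: x=-5/4 → posterior Inverse-Gamma(21/2, 225/32)
obs 2: x=-3/2 → posterior Inverse-Gamma(11, 421/32)
obs 3: x=1/2 → posterior Inverse-Gamma(23/2, 457/32)
obs 4: x=-7/2 → posterior Inverse-Gamma(12, 941/32)
obs 5: x=-1/2 → posterior Inverse-Gamma(25/2, 1041/32)
obs 6: x=-1/2 → posterior Inverse-Gamma(13, 1141/32)
obs 7: x=-2 → posterior Inverse-Gamma(27/2, 1397/32)
obs 8: x=-1 → posterior Inverse-Gamma(14, 1541/32)
obs 9: x=3/4 → posterior Inverse-Gamma(29/2, 783/16)
obs 10: x=1/2 → posterior Inverse-Gamma(15, 801/16)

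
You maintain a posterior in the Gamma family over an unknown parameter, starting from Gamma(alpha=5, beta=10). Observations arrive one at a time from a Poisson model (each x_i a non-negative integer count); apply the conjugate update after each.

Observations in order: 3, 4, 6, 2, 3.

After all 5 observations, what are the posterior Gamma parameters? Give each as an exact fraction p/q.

alpha=23, beta=15

obs 1: x=3 → posterior Gamma(8, 11)
obs 2: x=4 → posterior Gamma(12, 12)
obs 3: x=6 → posterior Gamma(18, 13)
obs 4: x=2 → posterior Gamma(20, 14)
obs 5: x=3 → posterior Gamma(23, 15)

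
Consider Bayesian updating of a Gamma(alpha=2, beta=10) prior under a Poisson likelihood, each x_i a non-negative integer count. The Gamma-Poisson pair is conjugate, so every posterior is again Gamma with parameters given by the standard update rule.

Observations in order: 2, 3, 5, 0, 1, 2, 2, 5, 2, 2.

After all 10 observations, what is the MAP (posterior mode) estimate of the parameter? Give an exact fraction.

obs 1: x=2 → posterior Gamma(4, 11)
obs 2: x=3 → posterior Gamma(7, 12)
obs 3: x=5 → posterior Gamma(12, 13)
obs 4: x=0 → posterior Gamma(12, 14)
obs 5: x=1 → posterior Gamma(13, 15)
obs 6: x=2 → posterior Gamma(15, 16)
obs 7: x=2 → posterior Gamma(17, 17)
obs 8: x=5 → posterior Gamma(22, 18)
obs 9: x=2 → posterior Gamma(24, 19)
obs 10: x=2 → posterior Gamma(26, 20)

5/4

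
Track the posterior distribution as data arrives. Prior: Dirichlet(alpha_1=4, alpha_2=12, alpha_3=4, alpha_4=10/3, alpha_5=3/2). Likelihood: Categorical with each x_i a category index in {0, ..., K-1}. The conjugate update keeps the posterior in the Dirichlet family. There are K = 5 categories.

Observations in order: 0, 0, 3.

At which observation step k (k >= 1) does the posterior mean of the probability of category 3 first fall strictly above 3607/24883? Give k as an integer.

obs 1: x=0 → posterior Dirichlet(5, 12, 4, 10/3, 3/2)
obs 2: x=0 → posterior Dirichlet(6, 12, 4, 10/3, 3/2)
obs 3: x=3 → posterior Dirichlet(6, 12, 4, 13/3, 3/2)

k = 3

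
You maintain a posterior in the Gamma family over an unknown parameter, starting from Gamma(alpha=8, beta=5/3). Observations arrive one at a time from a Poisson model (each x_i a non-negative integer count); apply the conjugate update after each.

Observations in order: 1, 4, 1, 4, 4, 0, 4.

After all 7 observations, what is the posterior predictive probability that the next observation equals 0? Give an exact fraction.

obs 1: x=1 → posterior Gamma(9, 8/3)
obs 2: x=4 → posterior Gamma(13, 11/3)
obs 3: x=1 → posterior Gamma(14, 14/3)
obs 4: x=4 → posterior Gamma(18, 17/3)
obs 5: x=4 → posterior Gamma(22, 20/3)
obs 6: x=0 → posterior Gamma(22, 23/3)
obs 7: x=4 → posterior Gamma(26, 26/3)

6156119580207157310796674288400203776/105280501585190501232597819292755591721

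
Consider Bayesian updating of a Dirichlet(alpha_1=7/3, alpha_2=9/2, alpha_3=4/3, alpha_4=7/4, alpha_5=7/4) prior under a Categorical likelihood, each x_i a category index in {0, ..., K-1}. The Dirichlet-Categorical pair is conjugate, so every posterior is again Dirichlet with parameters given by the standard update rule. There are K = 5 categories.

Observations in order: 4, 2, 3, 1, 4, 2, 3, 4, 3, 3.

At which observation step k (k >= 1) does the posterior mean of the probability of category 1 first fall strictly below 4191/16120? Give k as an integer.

k = 10

obs 1: x=4 → posterior Dirichlet(7/3, 9/2, 4/3, 7/4, 11/4)
obs 2: x=2 → posterior Dirichlet(7/3, 9/2, 7/3, 7/4, 11/4)
obs 3: x=3 → posterior Dirichlet(7/3, 9/2, 7/3, 11/4, 11/4)
obs 4: x=1 → posterior Dirichlet(7/3, 11/2, 7/3, 11/4, 11/4)
obs 5: x=4 → posterior Dirichlet(7/3, 11/2, 7/3, 11/4, 15/4)
obs 6: x=2 → posterior Dirichlet(7/3, 11/2, 10/3, 11/4, 15/4)
obs 7: x=3 → posterior Dirichlet(7/3, 11/2, 10/3, 15/4, 15/4)
obs 8: x=4 → posterior Dirichlet(7/3, 11/2, 10/3, 15/4, 19/4)
obs 9: x=3 → posterior Dirichlet(7/3, 11/2, 10/3, 19/4, 19/4)
obs 10: x=3 → posterior Dirichlet(7/3, 11/2, 10/3, 23/4, 19/4)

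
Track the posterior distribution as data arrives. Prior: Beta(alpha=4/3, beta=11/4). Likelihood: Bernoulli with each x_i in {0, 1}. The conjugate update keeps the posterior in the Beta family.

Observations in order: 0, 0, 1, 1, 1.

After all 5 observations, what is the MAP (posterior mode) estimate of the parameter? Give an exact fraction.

obs 1: x=0 → posterior Beta(4/3, 15/4)
obs 2: x=0 → posterior Beta(4/3, 19/4)
obs 3: x=1 → posterior Beta(7/3, 19/4)
obs 4: x=1 → posterior Beta(10/3, 19/4)
obs 5: x=1 → posterior Beta(13/3, 19/4)

8/17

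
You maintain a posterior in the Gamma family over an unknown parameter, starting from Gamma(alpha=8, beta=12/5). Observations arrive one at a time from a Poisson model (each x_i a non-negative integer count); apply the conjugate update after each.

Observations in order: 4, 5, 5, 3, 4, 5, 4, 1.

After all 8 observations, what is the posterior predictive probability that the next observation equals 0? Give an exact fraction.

8397120815790231542067669483585210505365137306618382055464069234688/301383430010359672764335507198862359588547763580119919935583003957193

obs 1: x=4 → posterior Gamma(12, 17/5)
obs 2: x=5 → posterior Gamma(17, 22/5)
obs 3: x=5 → posterior Gamma(22, 27/5)
obs 4: x=3 → posterior Gamma(25, 32/5)
obs 5: x=4 → posterior Gamma(29, 37/5)
obs 6: x=5 → posterior Gamma(34, 42/5)
obs 7: x=4 → posterior Gamma(38, 47/5)
obs 8: x=1 → posterior Gamma(39, 52/5)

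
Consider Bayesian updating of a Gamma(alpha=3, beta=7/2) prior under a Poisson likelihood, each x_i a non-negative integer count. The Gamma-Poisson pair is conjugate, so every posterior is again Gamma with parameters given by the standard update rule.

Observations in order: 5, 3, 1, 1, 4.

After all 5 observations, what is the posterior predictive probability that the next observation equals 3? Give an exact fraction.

obs 1: x=5 → posterior Gamma(8, 9/2)
obs 2: x=3 → posterior Gamma(11, 11/2)
obs 3: x=1 → posterior Gamma(12, 13/2)
obs 4: x=1 → posterior Gamma(13, 15/2)
obs 5: x=4 → posterior Gamma(17, 17/2)

337514026849625399784216/1978419655660313589123979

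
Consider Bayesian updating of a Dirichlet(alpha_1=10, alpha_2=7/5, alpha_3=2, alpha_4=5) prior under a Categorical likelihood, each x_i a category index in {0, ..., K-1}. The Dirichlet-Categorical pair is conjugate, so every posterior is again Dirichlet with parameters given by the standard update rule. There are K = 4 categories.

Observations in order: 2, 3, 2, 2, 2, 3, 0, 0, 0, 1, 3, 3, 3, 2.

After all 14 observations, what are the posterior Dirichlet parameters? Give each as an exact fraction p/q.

obs 1: x=2 → posterior Dirichlet(10, 7/5, 3, 5)
obs 2: x=3 → posterior Dirichlet(10, 7/5, 3, 6)
obs 3: x=2 → posterior Dirichlet(10, 7/5, 4, 6)
obs 4: x=2 → posterior Dirichlet(10, 7/5, 5, 6)
obs 5: x=2 → posterior Dirichlet(10, 7/5, 6, 6)
obs 6: x=3 → posterior Dirichlet(10, 7/5, 6, 7)
obs 7: x=0 → posterior Dirichlet(11, 7/5, 6, 7)
obs 8: x=0 → posterior Dirichlet(12, 7/5, 6, 7)
obs 9: x=0 → posterior Dirichlet(13, 7/5, 6, 7)
obs 10: x=1 → posterior Dirichlet(13, 12/5, 6, 7)
obs 11: x=3 → posterior Dirichlet(13, 12/5, 6, 8)
obs 12: x=3 → posterior Dirichlet(13, 12/5, 6, 9)
obs 13: x=3 → posterior Dirichlet(13, 12/5, 6, 10)
obs 14: x=2 → posterior Dirichlet(13, 12/5, 7, 10)

alpha_1=13, alpha_2=12/5, alpha_3=7, alpha_4=10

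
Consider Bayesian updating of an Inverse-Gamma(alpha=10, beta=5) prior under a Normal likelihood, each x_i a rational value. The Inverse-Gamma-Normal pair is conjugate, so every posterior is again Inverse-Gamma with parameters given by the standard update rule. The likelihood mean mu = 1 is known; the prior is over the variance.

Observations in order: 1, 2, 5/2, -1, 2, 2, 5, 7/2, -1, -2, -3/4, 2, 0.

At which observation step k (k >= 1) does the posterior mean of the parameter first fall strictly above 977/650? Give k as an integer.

obs 1: x=1 → posterior Inverse-Gamma(21/2, 5)
obs 2: x=2 → posterior Inverse-Gamma(11, 11/2)
obs 3: x=5/2 → posterior Inverse-Gamma(23/2, 53/8)
obs 4: x=-1 → posterior Inverse-Gamma(12, 69/8)
obs 5: x=2 → posterior Inverse-Gamma(25/2, 73/8)
obs 6: x=2 → posterior Inverse-Gamma(13, 77/8)
obs 7: x=5 → posterior Inverse-Gamma(27/2, 141/8)
obs 8: x=7/2 → posterior Inverse-Gamma(14, 83/4)
obs 9: x=-1 → posterior Inverse-Gamma(29/2, 91/4)
obs 10: x=-2 → posterior Inverse-Gamma(15, 109/4)
obs 11: x=-3/4 → posterior Inverse-Gamma(31/2, 921/32)
obs 12: x=2 → posterior Inverse-Gamma(16, 937/32)
obs 13: x=0 → posterior Inverse-Gamma(33/2, 953/32)

k = 8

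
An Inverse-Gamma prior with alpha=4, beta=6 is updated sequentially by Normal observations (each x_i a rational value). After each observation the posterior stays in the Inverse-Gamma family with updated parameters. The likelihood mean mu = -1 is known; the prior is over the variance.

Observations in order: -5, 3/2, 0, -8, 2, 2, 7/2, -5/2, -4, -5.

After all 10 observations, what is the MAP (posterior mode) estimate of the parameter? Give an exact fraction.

obs 1: x=-5 → posterior Inverse-Gamma(9/2, 14)
obs 2: x=3/2 → posterior Inverse-Gamma(5, 137/8)
obs 3: x=0 → posterior Inverse-Gamma(11/2, 141/8)
obs 4: x=-8 → posterior Inverse-Gamma(6, 337/8)
obs 5: x=2 → posterior Inverse-Gamma(13/2, 373/8)
obs 6: x=2 → posterior Inverse-Gamma(7, 409/8)
obs 7: x=7/2 → posterior Inverse-Gamma(15/2, 245/4)
obs 8: x=-5/2 → posterior Inverse-Gamma(8, 499/8)
obs 9: x=-4 → posterior Inverse-Gamma(17/2, 535/8)
obs 10: x=-5 → posterior Inverse-Gamma(9, 599/8)

599/80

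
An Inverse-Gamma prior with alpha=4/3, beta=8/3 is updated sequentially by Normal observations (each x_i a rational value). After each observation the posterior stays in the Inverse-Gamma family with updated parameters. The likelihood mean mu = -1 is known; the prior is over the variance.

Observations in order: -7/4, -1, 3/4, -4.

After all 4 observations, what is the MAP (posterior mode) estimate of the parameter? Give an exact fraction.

obs 1: x=-7/4 → posterior Inverse-Gamma(11/6, 283/96)
obs 2: x=-1 → posterior Inverse-Gamma(7/3, 283/96)
obs 3: x=3/4 → posterior Inverse-Gamma(17/6, 215/48)
obs 4: x=-4 → posterior Inverse-Gamma(10/3, 431/48)

431/208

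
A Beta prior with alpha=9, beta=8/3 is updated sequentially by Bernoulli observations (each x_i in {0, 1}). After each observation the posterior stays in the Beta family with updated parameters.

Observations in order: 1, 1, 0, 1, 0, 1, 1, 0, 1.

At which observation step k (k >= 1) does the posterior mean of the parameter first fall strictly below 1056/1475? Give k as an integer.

k = 8

obs 1: x=1 → posterior Beta(10, 8/3)
obs 2: x=1 → posterior Beta(11, 8/3)
obs 3: x=0 → posterior Beta(11, 11/3)
obs 4: x=1 → posterior Beta(12, 11/3)
obs 5: x=0 → posterior Beta(12, 14/3)
obs 6: x=1 → posterior Beta(13, 14/3)
obs 7: x=1 → posterior Beta(14, 14/3)
obs 8: x=0 → posterior Beta(14, 17/3)
obs 9: x=1 → posterior Beta(15, 17/3)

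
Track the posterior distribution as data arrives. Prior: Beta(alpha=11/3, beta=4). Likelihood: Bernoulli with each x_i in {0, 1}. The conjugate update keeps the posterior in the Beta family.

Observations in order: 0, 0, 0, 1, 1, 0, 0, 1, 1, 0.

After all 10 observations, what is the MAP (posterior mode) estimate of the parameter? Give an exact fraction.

obs 1: x=0 → posterior Beta(11/3, 5)
obs 2: x=0 → posterior Beta(11/3, 6)
obs 3: x=0 → posterior Beta(11/3, 7)
obs 4: x=1 → posterior Beta(14/3, 7)
obs 5: x=1 → posterior Beta(17/3, 7)
obs 6: x=0 → posterior Beta(17/3, 8)
obs 7: x=0 → posterior Beta(17/3, 9)
obs 8: x=1 → posterior Beta(20/3, 9)
obs 9: x=1 → posterior Beta(23/3, 9)
obs 10: x=0 → posterior Beta(23/3, 10)

20/47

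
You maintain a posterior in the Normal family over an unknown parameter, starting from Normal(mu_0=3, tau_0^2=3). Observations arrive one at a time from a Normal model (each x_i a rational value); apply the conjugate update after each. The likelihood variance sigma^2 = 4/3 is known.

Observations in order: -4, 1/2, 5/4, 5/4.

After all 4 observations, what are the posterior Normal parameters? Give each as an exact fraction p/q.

mu_0=3/40, tau_0^2=3/10

obs 1: x=-4 → posterior Normal(-24/13, 12/13)
obs 2: x=1/2 → posterior Normal(-39/44, 6/11)
obs 3: x=5/4 → posterior Normal(-33/124, 12/31)
obs 4: x=5/4 → posterior Normal(3/40, 3/10)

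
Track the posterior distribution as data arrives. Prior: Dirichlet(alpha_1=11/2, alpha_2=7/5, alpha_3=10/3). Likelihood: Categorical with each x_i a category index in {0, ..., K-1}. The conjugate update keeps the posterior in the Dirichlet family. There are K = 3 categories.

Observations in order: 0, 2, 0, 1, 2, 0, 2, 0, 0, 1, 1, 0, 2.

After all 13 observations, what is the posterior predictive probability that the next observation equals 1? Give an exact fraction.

132/697

obs 1: x=0 → posterior Dirichlet(13/2, 7/5, 10/3)
obs 2: x=2 → posterior Dirichlet(13/2, 7/5, 13/3)
obs 3: x=0 → posterior Dirichlet(15/2, 7/5, 13/3)
obs 4: x=1 → posterior Dirichlet(15/2, 12/5, 13/3)
obs 5: x=2 → posterior Dirichlet(15/2, 12/5, 16/3)
obs 6: x=0 → posterior Dirichlet(17/2, 12/5, 16/3)
obs 7: x=2 → posterior Dirichlet(17/2, 12/5, 19/3)
obs 8: x=0 → posterior Dirichlet(19/2, 12/5, 19/3)
obs 9: x=0 → posterior Dirichlet(21/2, 12/5, 19/3)
obs 10: x=1 → posterior Dirichlet(21/2, 17/5, 19/3)
obs 11: x=1 → posterior Dirichlet(21/2, 22/5, 19/3)
obs 12: x=0 → posterior Dirichlet(23/2, 22/5, 19/3)
obs 13: x=2 → posterior Dirichlet(23/2, 22/5, 22/3)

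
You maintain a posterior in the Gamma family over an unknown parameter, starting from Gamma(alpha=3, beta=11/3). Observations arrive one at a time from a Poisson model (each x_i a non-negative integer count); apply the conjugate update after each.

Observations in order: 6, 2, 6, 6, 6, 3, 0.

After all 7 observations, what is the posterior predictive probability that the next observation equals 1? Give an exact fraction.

obs 1: x=6 → posterior Gamma(9, 14/3)
obs 2: x=2 → posterior Gamma(11, 17/3)
obs 3: x=6 → posterior Gamma(17, 20/3)
obs 4: x=6 → posterior Gamma(23, 23/3)
obs 5: x=6 → posterior Gamma(29, 26/3)
obs 6: x=3 → posterior Gamma(32, 29/3)
obs 7: x=0 → posterior Gamma(32, 32/3)

140304157183766680147553743940763169886969524125696/900006121921754037511662394623272120952606201171875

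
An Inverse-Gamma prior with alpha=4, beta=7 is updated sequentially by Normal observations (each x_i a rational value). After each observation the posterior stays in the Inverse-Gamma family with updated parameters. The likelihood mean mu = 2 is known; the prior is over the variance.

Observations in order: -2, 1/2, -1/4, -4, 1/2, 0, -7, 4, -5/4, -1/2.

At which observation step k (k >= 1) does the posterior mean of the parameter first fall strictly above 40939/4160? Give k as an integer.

k = 7

obs 1: x=-2 → posterior Inverse-Gamma(9/2, 15)
obs 2: x=1/2 → posterior Inverse-Gamma(5, 129/8)
obs 3: x=-1/4 → posterior Inverse-Gamma(11/2, 597/32)
obs 4: x=-4 → posterior Inverse-Gamma(6, 1173/32)
obs 5: x=1/2 → posterior Inverse-Gamma(13/2, 1209/32)
obs 6: x=0 → posterior Inverse-Gamma(7, 1273/32)
obs 7: x=-7 → posterior Inverse-Gamma(15/2, 2569/32)
obs 8: x=4 → posterior Inverse-Gamma(8, 2633/32)
obs 9: x=-5/4 → posterior Inverse-Gamma(17/2, 1401/16)
obs 10: x=-1/2 → posterior Inverse-Gamma(9, 1451/16)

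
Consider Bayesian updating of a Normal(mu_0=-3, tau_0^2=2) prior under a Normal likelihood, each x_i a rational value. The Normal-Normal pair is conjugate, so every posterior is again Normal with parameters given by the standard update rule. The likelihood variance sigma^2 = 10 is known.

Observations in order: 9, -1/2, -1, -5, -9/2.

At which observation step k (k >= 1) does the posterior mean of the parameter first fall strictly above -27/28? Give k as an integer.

k = 2

obs 1: x=9 → posterior Normal(-1, 5/3)
obs 2: x=-1/2 → posterior Normal(-13/14, 10/7)
obs 3: x=-1 → posterior Normal(-15/16, 5/4)
obs 4: x=-5 → posterior Normal(-25/18, 10/9)
obs 5: x=-9/2 → posterior Normal(-17/10, 1)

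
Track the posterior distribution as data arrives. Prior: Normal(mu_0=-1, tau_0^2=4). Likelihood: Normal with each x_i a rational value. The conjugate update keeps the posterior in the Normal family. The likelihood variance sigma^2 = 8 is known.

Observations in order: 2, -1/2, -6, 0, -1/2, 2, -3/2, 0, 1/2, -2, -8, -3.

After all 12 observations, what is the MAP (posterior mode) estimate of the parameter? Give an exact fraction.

obs 1: x=2 → posterior Normal(0, 8/3)
obs 2: x=-1/2 → posterior Normal(-1/8, 2)
obs 3: x=-6 → posterior Normal(-13/10, 8/5)
obs 4: x=0 → posterior Normal(-13/12, 4/3)
obs 5: x=-1/2 → posterior Normal(-1, 8/7)
obs 6: x=2 → posterior Normal(-5/8, 1)
obs 7: x=-3/2 → posterior Normal(-13/18, 8/9)
obs 8: x=0 → posterior Normal(-13/20, 4/5)
obs 9: x=1/2 → posterior Normal(-6/11, 8/11)
obs 10: x=-2 → posterior Normal(-2/3, 2/3)
obs 11: x=-8 → posterior Normal(-16/13, 8/13)
obs 12: x=-3 → posterior Normal(-19/14, 4/7)

-19/14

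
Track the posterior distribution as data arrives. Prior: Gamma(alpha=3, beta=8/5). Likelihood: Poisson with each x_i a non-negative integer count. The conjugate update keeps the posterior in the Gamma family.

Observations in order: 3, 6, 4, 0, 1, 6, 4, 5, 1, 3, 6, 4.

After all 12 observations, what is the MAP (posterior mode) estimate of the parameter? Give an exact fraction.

225/68

obs 1: x=3 → posterior Gamma(6, 13/5)
obs 2: x=6 → posterior Gamma(12, 18/5)
obs 3: x=4 → posterior Gamma(16, 23/5)
obs 4: x=0 → posterior Gamma(16, 28/5)
obs 5: x=1 → posterior Gamma(17, 33/5)
obs 6: x=6 → posterior Gamma(23, 38/5)
obs 7: x=4 → posterior Gamma(27, 43/5)
obs 8: x=5 → posterior Gamma(32, 48/5)
obs 9: x=1 → posterior Gamma(33, 53/5)
obs 10: x=3 → posterior Gamma(36, 58/5)
obs 11: x=6 → posterior Gamma(42, 63/5)
obs 12: x=4 → posterior Gamma(46, 68/5)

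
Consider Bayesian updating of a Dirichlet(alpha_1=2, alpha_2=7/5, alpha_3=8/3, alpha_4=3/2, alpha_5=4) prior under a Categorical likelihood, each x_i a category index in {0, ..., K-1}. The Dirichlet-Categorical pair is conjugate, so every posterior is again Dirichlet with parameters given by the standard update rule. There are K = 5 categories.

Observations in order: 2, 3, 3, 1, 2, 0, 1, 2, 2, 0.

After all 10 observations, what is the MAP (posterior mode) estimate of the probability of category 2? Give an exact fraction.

obs 1: x=2 → posterior Dirichlet(2, 7/5, 11/3, 3/2, 4)
obs 2: x=3 → posterior Dirichlet(2, 7/5, 11/3, 5/2, 4)
obs 3: x=3 → posterior Dirichlet(2, 7/5, 11/3, 7/2, 4)
obs 4: x=1 → posterior Dirichlet(2, 12/5, 11/3, 7/2, 4)
obs 5: x=2 → posterior Dirichlet(2, 12/5, 14/3, 7/2, 4)
obs 6: x=0 → posterior Dirichlet(3, 12/5, 14/3, 7/2, 4)
obs 7: x=1 → posterior Dirichlet(3, 17/5, 14/3, 7/2, 4)
obs 8: x=2 → posterior Dirichlet(3, 17/5, 17/3, 7/2, 4)
obs 9: x=2 → posterior Dirichlet(3, 17/5, 20/3, 7/2, 4)
obs 10: x=0 → posterior Dirichlet(4, 17/5, 20/3, 7/2, 4)

170/497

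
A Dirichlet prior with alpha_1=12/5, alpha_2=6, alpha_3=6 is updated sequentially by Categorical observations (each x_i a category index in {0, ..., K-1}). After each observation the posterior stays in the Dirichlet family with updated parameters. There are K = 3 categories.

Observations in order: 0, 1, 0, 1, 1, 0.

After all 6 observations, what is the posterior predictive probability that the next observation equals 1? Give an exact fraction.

15/34

obs 1: x=0 → posterior Dirichlet(17/5, 6, 6)
obs 2: x=1 → posterior Dirichlet(17/5, 7, 6)
obs 3: x=0 → posterior Dirichlet(22/5, 7, 6)
obs 4: x=1 → posterior Dirichlet(22/5, 8, 6)
obs 5: x=1 → posterior Dirichlet(22/5, 9, 6)
obs 6: x=0 → posterior Dirichlet(27/5, 9, 6)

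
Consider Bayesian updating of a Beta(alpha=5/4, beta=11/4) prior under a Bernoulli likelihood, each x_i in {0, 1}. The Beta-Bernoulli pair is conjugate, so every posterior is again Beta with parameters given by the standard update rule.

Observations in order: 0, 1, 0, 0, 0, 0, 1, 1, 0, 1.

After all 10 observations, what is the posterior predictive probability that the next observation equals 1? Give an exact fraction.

obs 1: x=0 → posterior Beta(5/4, 15/4)
obs 2: x=1 → posterior Beta(9/4, 15/4)
obs 3: x=0 → posterior Beta(9/4, 19/4)
obs 4: x=0 → posterior Beta(9/4, 23/4)
obs 5: x=0 → posterior Beta(9/4, 27/4)
obs 6: x=0 → posterior Beta(9/4, 31/4)
obs 7: x=1 → posterior Beta(13/4, 31/4)
obs 8: x=1 → posterior Beta(17/4, 31/4)
obs 9: x=0 → posterior Beta(17/4, 35/4)
obs 10: x=1 → posterior Beta(21/4, 35/4)

3/8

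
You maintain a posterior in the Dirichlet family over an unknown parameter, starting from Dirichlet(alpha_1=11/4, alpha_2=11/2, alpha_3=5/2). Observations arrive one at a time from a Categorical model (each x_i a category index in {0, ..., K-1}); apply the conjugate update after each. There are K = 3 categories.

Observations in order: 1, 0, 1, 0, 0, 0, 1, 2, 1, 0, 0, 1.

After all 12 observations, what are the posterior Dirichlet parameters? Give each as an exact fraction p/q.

obs 1: x=1 → posterior Dirichlet(11/4, 13/2, 5/2)
obs 2: x=0 → posterior Dirichlet(15/4, 13/2, 5/2)
obs 3: x=1 → posterior Dirichlet(15/4, 15/2, 5/2)
obs 4: x=0 → posterior Dirichlet(19/4, 15/2, 5/2)
obs 5: x=0 → posterior Dirichlet(23/4, 15/2, 5/2)
obs 6: x=0 → posterior Dirichlet(27/4, 15/2, 5/2)
obs 7: x=1 → posterior Dirichlet(27/4, 17/2, 5/2)
obs 8: x=2 → posterior Dirichlet(27/4, 17/2, 7/2)
obs 9: x=1 → posterior Dirichlet(27/4, 19/2, 7/2)
obs 10: x=0 → posterior Dirichlet(31/4, 19/2, 7/2)
obs 11: x=0 → posterior Dirichlet(35/4, 19/2, 7/2)
obs 12: x=1 → posterior Dirichlet(35/4, 21/2, 7/2)

alpha_1=35/4, alpha_2=21/2, alpha_3=7/2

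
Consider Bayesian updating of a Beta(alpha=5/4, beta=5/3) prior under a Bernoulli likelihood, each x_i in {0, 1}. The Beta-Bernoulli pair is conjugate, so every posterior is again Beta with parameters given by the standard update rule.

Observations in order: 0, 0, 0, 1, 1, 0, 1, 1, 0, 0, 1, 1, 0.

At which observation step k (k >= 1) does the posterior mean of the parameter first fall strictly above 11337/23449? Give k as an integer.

k = 12

obs 1: x=0 → posterior Beta(5/4, 8/3)
obs 2: x=0 → posterior Beta(5/4, 11/3)
obs 3: x=0 → posterior Beta(5/4, 14/3)
obs 4: x=1 → posterior Beta(9/4, 14/3)
obs 5: x=1 → posterior Beta(13/4, 14/3)
obs 6: x=0 → posterior Beta(13/4, 17/3)
obs 7: x=1 → posterior Beta(17/4, 17/3)
obs 8: x=1 → posterior Beta(21/4, 17/3)
obs 9: x=0 → posterior Beta(21/4, 20/3)
obs 10: x=0 → posterior Beta(21/4, 23/3)
obs 11: x=1 → posterior Beta(25/4, 23/3)
obs 12: x=1 → posterior Beta(29/4, 23/3)
obs 13: x=0 → posterior Beta(29/4, 26/3)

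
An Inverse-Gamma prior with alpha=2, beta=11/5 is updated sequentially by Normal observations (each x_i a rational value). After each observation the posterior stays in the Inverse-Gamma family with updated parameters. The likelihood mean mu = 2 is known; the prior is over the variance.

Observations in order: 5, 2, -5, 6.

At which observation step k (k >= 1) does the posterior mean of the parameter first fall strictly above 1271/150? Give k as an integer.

k = 3

obs 1: x=5 → posterior Inverse-Gamma(5/2, 67/10)
obs 2: x=2 → posterior Inverse-Gamma(3, 67/10)
obs 3: x=-5 → posterior Inverse-Gamma(7/2, 156/5)
obs 4: x=6 → posterior Inverse-Gamma(4, 196/5)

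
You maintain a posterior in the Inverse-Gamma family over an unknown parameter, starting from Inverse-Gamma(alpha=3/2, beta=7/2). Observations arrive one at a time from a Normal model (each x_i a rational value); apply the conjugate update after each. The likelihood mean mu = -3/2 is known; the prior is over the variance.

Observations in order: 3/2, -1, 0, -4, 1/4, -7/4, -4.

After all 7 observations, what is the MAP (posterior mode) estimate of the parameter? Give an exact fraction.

obs 1: x=3/2 → posterior Inverse-Gamma(2, 8)
obs 2: x=-1 → posterior Inverse-Gamma(5/2, 65/8)
obs 3: x=0 → posterior Inverse-Gamma(3, 37/4)
obs 4: x=-4 → posterior Inverse-Gamma(7/2, 99/8)
obs 5: x=1/4 → posterior Inverse-Gamma(4, 445/32)
obs 6: x=-7/4 → posterior Inverse-Gamma(9/2, 223/16)
obs 7: x=-4 → posterior Inverse-Gamma(5, 273/16)

91/32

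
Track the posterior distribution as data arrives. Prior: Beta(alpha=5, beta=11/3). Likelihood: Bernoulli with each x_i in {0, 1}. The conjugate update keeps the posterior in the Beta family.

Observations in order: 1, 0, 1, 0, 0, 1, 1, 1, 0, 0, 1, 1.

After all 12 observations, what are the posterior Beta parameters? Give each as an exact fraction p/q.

obs 1: x=1 → posterior Beta(6, 11/3)
obs 2: x=0 → posterior Beta(6, 14/3)
obs 3: x=1 → posterior Beta(7, 14/3)
obs 4: x=0 → posterior Beta(7, 17/3)
obs 5: x=0 → posterior Beta(7, 20/3)
obs 6: x=1 → posterior Beta(8, 20/3)
obs 7: x=1 → posterior Beta(9, 20/3)
obs 8: x=1 → posterior Beta(10, 20/3)
obs 9: x=0 → posterior Beta(10, 23/3)
obs 10: x=0 → posterior Beta(10, 26/3)
obs 11: x=1 → posterior Beta(11, 26/3)
obs 12: x=1 → posterior Beta(12, 26/3)

alpha=12, beta=26/3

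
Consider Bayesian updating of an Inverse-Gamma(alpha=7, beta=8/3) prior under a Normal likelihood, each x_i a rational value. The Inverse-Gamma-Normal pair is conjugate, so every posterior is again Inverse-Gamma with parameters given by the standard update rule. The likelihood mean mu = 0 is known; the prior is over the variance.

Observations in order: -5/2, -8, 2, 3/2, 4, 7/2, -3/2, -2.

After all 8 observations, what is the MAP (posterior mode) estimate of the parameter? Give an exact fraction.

349/72

obs 1: x=-5/2 → posterior Inverse-Gamma(15/2, 139/24)
obs 2: x=-8 → posterior Inverse-Gamma(8, 907/24)
obs 3: x=2 → posterior Inverse-Gamma(17/2, 955/24)
obs 4: x=3/2 → posterior Inverse-Gamma(9, 491/12)
obs 5: x=4 → posterior Inverse-Gamma(19/2, 587/12)
obs 6: x=7/2 → posterior Inverse-Gamma(10, 1321/24)
obs 7: x=-3/2 → posterior Inverse-Gamma(21/2, 337/6)
obs 8: x=-2 → posterior Inverse-Gamma(11, 349/6)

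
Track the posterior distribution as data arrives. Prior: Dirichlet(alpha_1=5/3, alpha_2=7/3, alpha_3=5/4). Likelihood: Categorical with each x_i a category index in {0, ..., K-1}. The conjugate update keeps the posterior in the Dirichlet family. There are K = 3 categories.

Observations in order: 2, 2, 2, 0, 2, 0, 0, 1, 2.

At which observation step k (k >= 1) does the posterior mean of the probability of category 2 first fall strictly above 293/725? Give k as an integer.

k = 2

obs 1: x=2 → posterior Dirichlet(5/3, 7/3, 9/4)
obs 2: x=2 → posterior Dirichlet(5/3, 7/3, 13/4)
obs 3: x=2 → posterior Dirichlet(5/3, 7/3, 17/4)
obs 4: x=0 → posterior Dirichlet(8/3, 7/3, 17/4)
obs 5: x=2 → posterior Dirichlet(8/3, 7/3, 21/4)
obs 6: x=0 → posterior Dirichlet(11/3, 7/3, 21/4)
obs 7: x=0 → posterior Dirichlet(14/3, 7/3, 21/4)
obs 8: x=1 → posterior Dirichlet(14/3, 10/3, 21/4)
obs 9: x=2 → posterior Dirichlet(14/3, 10/3, 25/4)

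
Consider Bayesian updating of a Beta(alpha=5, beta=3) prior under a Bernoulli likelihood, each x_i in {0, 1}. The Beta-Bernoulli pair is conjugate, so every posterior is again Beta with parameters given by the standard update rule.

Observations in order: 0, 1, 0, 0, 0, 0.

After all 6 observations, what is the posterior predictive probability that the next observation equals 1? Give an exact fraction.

3/7

obs 1: x=0 → posterior Beta(5, 4)
obs 2: x=1 → posterior Beta(6, 4)
obs 3: x=0 → posterior Beta(6, 5)
obs 4: x=0 → posterior Beta(6, 6)
obs 5: x=0 → posterior Beta(6, 7)
obs 6: x=0 → posterior Beta(6, 8)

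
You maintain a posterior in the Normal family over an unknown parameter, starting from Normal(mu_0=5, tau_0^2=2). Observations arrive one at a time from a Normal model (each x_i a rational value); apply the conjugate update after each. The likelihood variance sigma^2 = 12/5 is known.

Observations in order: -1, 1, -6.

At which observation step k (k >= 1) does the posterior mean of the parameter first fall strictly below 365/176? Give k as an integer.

obs 1: x=-1 → posterior Normal(25/11, 12/11)
obs 2: x=1 → posterior Normal(15/8, 3/4)
obs 3: x=-6 → posterior Normal(0, 4/7)

k = 2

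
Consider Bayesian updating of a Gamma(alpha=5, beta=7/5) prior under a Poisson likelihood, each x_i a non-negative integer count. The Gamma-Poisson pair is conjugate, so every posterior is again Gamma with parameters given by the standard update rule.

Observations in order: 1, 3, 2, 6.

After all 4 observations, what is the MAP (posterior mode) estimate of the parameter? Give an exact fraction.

80/27

obs 1: x=1 → posterior Gamma(6, 12/5)
obs 2: x=3 → posterior Gamma(9, 17/5)
obs 3: x=2 → posterior Gamma(11, 22/5)
obs 4: x=6 → posterior Gamma(17, 27/5)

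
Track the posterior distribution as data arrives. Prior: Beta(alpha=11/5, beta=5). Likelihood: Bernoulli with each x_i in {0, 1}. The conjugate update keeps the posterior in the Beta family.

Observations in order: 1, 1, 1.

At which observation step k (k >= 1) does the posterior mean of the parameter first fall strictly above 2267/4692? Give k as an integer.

k = 3

obs 1: x=1 → posterior Beta(16/5, 5)
obs 2: x=1 → posterior Beta(21/5, 5)
obs 3: x=1 → posterior Beta(26/5, 5)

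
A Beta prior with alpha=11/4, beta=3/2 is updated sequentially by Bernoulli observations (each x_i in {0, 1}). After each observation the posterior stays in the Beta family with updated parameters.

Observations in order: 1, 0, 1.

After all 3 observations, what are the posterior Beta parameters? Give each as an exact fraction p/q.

obs 1: x=1 → posterior Beta(15/4, 3/2)
obs 2: x=0 → posterior Beta(15/4, 5/2)
obs 3: x=1 → posterior Beta(19/4, 5/2)

alpha=19/4, beta=5/2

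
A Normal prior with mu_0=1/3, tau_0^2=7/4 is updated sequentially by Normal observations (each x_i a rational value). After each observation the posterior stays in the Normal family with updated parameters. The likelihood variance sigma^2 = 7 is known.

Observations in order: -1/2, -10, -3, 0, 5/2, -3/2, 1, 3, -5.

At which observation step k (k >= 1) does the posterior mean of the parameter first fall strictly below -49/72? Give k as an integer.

k = 2

obs 1: x=-1/2 → posterior Normal(1/6, 7/5)
obs 2: x=-10 → posterior Normal(-55/36, 7/6)
obs 3: x=-3 → posterior Normal(-73/42, 1)
obs 4: x=0 → posterior Normal(-73/48, 7/8)
obs 5: x=5/2 → posterior Normal(-29/27, 7/9)
obs 6: x=-3/2 → posterior Normal(-67/60, 7/10)
obs 7: x=1 → posterior Normal(-61/66, 7/11)
obs 8: x=3 → posterior Normal(-43/72, 7/12)
obs 9: x=-5 → posterior Normal(-73/78, 7/13)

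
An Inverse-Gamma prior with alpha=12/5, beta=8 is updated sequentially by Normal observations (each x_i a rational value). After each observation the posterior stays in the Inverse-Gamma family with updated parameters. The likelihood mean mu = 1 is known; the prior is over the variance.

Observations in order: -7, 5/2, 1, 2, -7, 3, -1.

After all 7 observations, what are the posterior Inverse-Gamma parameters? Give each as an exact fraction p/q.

obs 1: x=-7 → posterior Inverse-Gamma(29/10, 40)
obs 2: x=5/2 → posterior Inverse-Gamma(17/5, 329/8)
obs 3: x=1 → posterior Inverse-Gamma(39/10, 329/8)
obs 4: x=2 → posterior Inverse-Gamma(22/5, 333/8)
obs 5: x=-7 → posterior Inverse-Gamma(49/10, 589/8)
obs 6: x=3 → posterior Inverse-Gamma(27/5, 605/8)
obs 7: x=-1 → posterior Inverse-Gamma(59/10, 621/8)

alpha=59/10, beta=621/8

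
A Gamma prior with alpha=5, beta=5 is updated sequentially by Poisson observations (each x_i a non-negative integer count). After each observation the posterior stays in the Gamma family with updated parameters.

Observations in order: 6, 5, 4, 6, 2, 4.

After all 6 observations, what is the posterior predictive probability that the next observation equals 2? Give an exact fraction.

obs 1: x=6 → posterior Gamma(11, 6)
obs 2: x=5 → posterior Gamma(16, 7)
obs 3: x=4 → posterior Gamma(20, 8)
obs 4: x=6 → posterior Gamma(26, 9)
obs 5: x=2 → posterior Gamma(28, 10)
obs 6: x=4 → posterior Gamma(32, 11)

23225154419887808141001767796309131/102546567561500556334106525898375168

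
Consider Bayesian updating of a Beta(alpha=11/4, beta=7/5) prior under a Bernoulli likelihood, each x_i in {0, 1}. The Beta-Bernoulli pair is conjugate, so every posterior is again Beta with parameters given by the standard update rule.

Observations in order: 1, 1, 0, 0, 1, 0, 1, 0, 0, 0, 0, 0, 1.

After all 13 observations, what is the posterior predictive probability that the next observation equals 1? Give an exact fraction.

155/343

obs 1: x=1 → posterior Beta(15/4, 7/5)
obs 2: x=1 → posterior Beta(19/4, 7/5)
obs 3: x=0 → posterior Beta(19/4, 12/5)
obs 4: x=0 → posterior Beta(19/4, 17/5)
obs 5: x=1 → posterior Beta(23/4, 17/5)
obs 6: x=0 → posterior Beta(23/4, 22/5)
obs 7: x=1 → posterior Beta(27/4, 22/5)
obs 8: x=0 → posterior Beta(27/4, 27/5)
obs 9: x=0 → posterior Beta(27/4, 32/5)
obs 10: x=0 → posterior Beta(27/4, 37/5)
obs 11: x=0 → posterior Beta(27/4, 42/5)
obs 12: x=0 → posterior Beta(27/4, 47/5)
obs 13: x=1 → posterior Beta(31/4, 47/5)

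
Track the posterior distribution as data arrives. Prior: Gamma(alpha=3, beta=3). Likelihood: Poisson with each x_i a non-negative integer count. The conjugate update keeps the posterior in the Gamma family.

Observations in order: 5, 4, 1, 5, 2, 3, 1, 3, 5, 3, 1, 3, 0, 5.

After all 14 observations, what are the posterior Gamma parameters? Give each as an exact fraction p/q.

alpha=44, beta=17

obs 1: x=5 → posterior Gamma(8, 4)
obs 2: x=4 → posterior Gamma(12, 5)
obs 3: x=1 → posterior Gamma(13, 6)
obs 4: x=5 → posterior Gamma(18, 7)
obs 5: x=2 → posterior Gamma(20, 8)
obs 6: x=3 → posterior Gamma(23, 9)
obs 7: x=1 → posterior Gamma(24, 10)
obs 8: x=3 → posterior Gamma(27, 11)
obs 9: x=5 → posterior Gamma(32, 12)
obs 10: x=3 → posterior Gamma(35, 13)
obs 11: x=1 → posterior Gamma(36, 14)
obs 12: x=3 → posterior Gamma(39, 15)
obs 13: x=0 → posterior Gamma(39, 16)
obs 14: x=5 → posterior Gamma(44, 17)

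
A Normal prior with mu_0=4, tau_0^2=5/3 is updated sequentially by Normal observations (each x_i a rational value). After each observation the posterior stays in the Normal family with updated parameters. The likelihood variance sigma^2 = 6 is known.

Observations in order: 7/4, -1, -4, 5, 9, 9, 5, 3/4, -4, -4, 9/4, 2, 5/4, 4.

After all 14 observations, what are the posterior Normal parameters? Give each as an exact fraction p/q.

obs 1: x=7/4 → posterior Normal(323/92, 30/23)
obs 2: x=-1 → posterior Normal(303/112, 15/14)
obs 3: x=-4 → posterior Normal(223/132, 10/11)
obs 4: x=5 → posterior Normal(17/8, 15/19)
obs 5: x=9 → posterior Normal(503/172, 30/43)
obs 6: x=9 → posterior Normal(683/192, 5/8)
obs 7: x=5 → posterior Normal(783/212, 30/53)
obs 8: x=3/4 → posterior Normal(399/116, 15/29)
obs 9: x=-4 → posterior Normal(359/126, 10/21)
obs 10: x=-4 → posterior Normal(319/136, 15/34)
obs 11: x=9/4 → posterior Normal(683/292, 30/73)
obs 12: x=2 → posterior Normal(241/104, 5/13)
obs 13: x=5/4 → posterior Normal(187/83, 30/83)
obs 14: x=4 → posterior Normal(207/88, 15/44)

mu_0=207/88, tau_0^2=15/44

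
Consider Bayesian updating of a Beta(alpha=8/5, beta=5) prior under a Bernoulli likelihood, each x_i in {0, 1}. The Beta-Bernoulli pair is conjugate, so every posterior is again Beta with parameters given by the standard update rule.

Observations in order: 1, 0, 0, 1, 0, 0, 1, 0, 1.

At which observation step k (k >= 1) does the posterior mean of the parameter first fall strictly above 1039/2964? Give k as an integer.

obs 1: x=1 → posterior Beta(13/5, 5)
obs 2: x=0 → posterior Beta(13/5, 6)
obs 3: x=0 → posterior Beta(13/5, 7)
obs 4: x=1 → posterior Beta(18/5, 7)
obs 5: x=0 → posterior Beta(18/5, 8)
obs 6: x=0 → posterior Beta(18/5, 9)
obs 7: x=1 → posterior Beta(23/5, 9)
obs 8: x=0 → posterior Beta(23/5, 10)
obs 9: x=1 → posterior Beta(28/5, 10)

k = 9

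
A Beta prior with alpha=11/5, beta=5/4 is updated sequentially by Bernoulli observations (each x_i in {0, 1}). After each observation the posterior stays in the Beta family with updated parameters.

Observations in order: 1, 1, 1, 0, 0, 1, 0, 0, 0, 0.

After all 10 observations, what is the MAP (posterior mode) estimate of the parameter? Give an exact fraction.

104/229

obs 1: x=1 → posterior Beta(16/5, 5/4)
obs 2: x=1 → posterior Beta(21/5, 5/4)
obs 3: x=1 → posterior Beta(26/5, 5/4)
obs 4: x=0 → posterior Beta(26/5, 9/4)
obs 5: x=0 → posterior Beta(26/5, 13/4)
obs 6: x=1 → posterior Beta(31/5, 13/4)
obs 7: x=0 → posterior Beta(31/5, 17/4)
obs 8: x=0 → posterior Beta(31/5, 21/4)
obs 9: x=0 → posterior Beta(31/5, 25/4)
obs 10: x=0 → posterior Beta(31/5, 29/4)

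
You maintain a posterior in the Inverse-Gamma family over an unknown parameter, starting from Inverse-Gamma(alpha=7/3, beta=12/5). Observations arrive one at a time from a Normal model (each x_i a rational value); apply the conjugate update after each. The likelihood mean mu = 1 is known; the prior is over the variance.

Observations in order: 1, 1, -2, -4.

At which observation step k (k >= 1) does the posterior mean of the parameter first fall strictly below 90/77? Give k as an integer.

k = 2

obs 1: x=1 → posterior Inverse-Gamma(17/6, 12/5)
obs 2: x=1 → posterior Inverse-Gamma(10/3, 12/5)
obs 3: x=-2 → posterior Inverse-Gamma(23/6, 69/10)
obs 4: x=-4 → posterior Inverse-Gamma(13/3, 97/5)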